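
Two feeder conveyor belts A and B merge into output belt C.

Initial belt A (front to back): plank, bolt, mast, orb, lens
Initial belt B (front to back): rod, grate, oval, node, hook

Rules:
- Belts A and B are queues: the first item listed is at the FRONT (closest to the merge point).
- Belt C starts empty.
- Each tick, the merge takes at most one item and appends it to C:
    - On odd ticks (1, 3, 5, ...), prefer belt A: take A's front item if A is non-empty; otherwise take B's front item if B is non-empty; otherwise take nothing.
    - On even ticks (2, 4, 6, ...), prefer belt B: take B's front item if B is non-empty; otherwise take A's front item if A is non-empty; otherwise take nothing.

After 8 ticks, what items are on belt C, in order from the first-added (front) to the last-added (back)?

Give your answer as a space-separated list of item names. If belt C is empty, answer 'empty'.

Tick 1: prefer A, take plank from A; A=[bolt,mast,orb,lens] B=[rod,grate,oval,node,hook] C=[plank]
Tick 2: prefer B, take rod from B; A=[bolt,mast,orb,lens] B=[grate,oval,node,hook] C=[plank,rod]
Tick 3: prefer A, take bolt from A; A=[mast,orb,lens] B=[grate,oval,node,hook] C=[plank,rod,bolt]
Tick 4: prefer B, take grate from B; A=[mast,orb,lens] B=[oval,node,hook] C=[plank,rod,bolt,grate]
Tick 5: prefer A, take mast from A; A=[orb,lens] B=[oval,node,hook] C=[plank,rod,bolt,grate,mast]
Tick 6: prefer B, take oval from B; A=[orb,lens] B=[node,hook] C=[plank,rod,bolt,grate,mast,oval]
Tick 7: prefer A, take orb from A; A=[lens] B=[node,hook] C=[plank,rod,bolt,grate,mast,oval,orb]
Tick 8: prefer B, take node from B; A=[lens] B=[hook] C=[plank,rod,bolt,grate,mast,oval,orb,node]

Answer: plank rod bolt grate mast oval orb node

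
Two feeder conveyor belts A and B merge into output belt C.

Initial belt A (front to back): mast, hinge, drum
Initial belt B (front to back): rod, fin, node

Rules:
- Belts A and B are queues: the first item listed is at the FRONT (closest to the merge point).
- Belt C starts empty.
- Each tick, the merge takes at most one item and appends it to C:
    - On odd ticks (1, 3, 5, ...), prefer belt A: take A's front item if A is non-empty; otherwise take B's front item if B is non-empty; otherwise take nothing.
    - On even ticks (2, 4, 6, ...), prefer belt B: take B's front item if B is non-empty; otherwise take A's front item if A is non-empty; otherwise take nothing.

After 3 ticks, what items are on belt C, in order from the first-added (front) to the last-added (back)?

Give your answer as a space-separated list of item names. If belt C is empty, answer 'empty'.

Answer: mast rod hinge

Derivation:
Tick 1: prefer A, take mast from A; A=[hinge,drum] B=[rod,fin,node] C=[mast]
Tick 2: prefer B, take rod from B; A=[hinge,drum] B=[fin,node] C=[mast,rod]
Tick 3: prefer A, take hinge from A; A=[drum] B=[fin,node] C=[mast,rod,hinge]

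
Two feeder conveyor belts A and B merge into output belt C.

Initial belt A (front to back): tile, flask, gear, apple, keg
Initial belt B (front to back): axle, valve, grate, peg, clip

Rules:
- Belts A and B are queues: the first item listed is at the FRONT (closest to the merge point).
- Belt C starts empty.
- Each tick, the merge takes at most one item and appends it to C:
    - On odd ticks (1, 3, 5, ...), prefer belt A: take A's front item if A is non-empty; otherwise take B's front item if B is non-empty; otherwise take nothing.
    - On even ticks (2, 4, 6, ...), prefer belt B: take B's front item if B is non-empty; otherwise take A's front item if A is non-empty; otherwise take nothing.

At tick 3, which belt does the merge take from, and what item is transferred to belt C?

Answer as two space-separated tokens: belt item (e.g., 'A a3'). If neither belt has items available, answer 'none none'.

Tick 1: prefer A, take tile from A; A=[flask,gear,apple,keg] B=[axle,valve,grate,peg,clip] C=[tile]
Tick 2: prefer B, take axle from B; A=[flask,gear,apple,keg] B=[valve,grate,peg,clip] C=[tile,axle]
Tick 3: prefer A, take flask from A; A=[gear,apple,keg] B=[valve,grate,peg,clip] C=[tile,axle,flask]

Answer: A flask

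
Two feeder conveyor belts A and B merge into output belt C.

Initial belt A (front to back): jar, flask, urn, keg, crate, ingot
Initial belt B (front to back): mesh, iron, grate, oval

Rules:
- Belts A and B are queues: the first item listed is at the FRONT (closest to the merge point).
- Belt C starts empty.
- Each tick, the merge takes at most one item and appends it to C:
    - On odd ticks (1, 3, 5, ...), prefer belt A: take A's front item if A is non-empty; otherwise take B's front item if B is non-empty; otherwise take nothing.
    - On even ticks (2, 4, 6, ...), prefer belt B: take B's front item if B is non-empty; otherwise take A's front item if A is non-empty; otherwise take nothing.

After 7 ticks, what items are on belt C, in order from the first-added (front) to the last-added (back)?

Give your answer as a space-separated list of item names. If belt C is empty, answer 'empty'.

Tick 1: prefer A, take jar from A; A=[flask,urn,keg,crate,ingot] B=[mesh,iron,grate,oval] C=[jar]
Tick 2: prefer B, take mesh from B; A=[flask,urn,keg,crate,ingot] B=[iron,grate,oval] C=[jar,mesh]
Tick 3: prefer A, take flask from A; A=[urn,keg,crate,ingot] B=[iron,grate,oval] C=[jar,mesh,flask]
Tick 4: prefer B, take iron from B; A=[urn,keg,crate,ingot] B=[grate,oval] C=[jar,mesh,flask,iron]
Tick 5: prefer A, take urn from A; A=[keg,crate,ingot] B=[grate,oval] C=[jar,mesh,flask,iron,urn]
Tick 6: prefer B, take grate from B; A=[keg,crate,ingot] B=[oval] C=[jar,mesh,flask,iron,urn,grate]
Tick 7: prefer A, take keg from A; A=[crate,ingot] B=[oval] C=[jar,mesh,flask,iron,urn,grate,keg]

Answer: jar mesh flask iron urn grate keg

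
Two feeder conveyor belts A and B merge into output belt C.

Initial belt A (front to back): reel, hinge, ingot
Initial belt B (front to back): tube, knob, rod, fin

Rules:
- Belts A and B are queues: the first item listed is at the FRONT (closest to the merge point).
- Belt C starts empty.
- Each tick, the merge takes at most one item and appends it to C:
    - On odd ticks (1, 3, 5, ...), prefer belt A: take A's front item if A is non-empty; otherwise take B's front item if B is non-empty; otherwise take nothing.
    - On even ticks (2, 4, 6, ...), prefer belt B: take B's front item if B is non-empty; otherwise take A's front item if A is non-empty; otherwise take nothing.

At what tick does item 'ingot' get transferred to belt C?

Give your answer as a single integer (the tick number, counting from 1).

Tick 1: prefer A, take reel from A; A=[hinge,ingot] B=[tube,knob,rod,fin] C=[reel]
Tick 2: prefer B, take tube from B; A=[hinge,ingot] B=[knob,rod,fin] C=[reel,tube]
Tick 3: prefer A, take hinge from A; A=[ingot] B=[knob,rod,fin] C=[reel,tube,hinge]
Tick 4: prefer B, take knob from B; A=[ingot] B=[rod,fin] C=[reel,tube,hinge,knob]
Tick 5: prefer A, take ingot from A; A=[-] B=[rod,fin] C=[reel,tube,hinge,knob,ingot]

Answer: 5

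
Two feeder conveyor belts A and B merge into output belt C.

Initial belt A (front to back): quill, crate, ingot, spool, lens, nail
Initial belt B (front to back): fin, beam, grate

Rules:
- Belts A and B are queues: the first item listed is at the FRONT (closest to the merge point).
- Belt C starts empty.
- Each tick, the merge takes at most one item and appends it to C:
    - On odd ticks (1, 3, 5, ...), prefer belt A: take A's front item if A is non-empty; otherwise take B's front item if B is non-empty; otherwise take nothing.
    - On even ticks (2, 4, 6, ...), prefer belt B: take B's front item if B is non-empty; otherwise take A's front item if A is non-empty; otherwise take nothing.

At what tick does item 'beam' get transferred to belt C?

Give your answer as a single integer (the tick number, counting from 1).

Tick 1: prefer A, take quill from A; A=[crate,ingot,spool,lens,nail] B=[fin,beam,grate] C=[quill]
Tick 2: prefer B, take fin from B; A=[crate,ingot,spool,lens,nail] B=[beam,grate] C=[quill,fin]
Tick 3: prefer A, take crate from A; A=[ingot,spool,lens,nail] B=[beam,grate] C=[quill,fin,crate]
Tick 4: prefer B, take beam from B; A=[ingot,spool,lens,nail] B=[grate] C=[quill,fin,crate,beam]

Answer: 4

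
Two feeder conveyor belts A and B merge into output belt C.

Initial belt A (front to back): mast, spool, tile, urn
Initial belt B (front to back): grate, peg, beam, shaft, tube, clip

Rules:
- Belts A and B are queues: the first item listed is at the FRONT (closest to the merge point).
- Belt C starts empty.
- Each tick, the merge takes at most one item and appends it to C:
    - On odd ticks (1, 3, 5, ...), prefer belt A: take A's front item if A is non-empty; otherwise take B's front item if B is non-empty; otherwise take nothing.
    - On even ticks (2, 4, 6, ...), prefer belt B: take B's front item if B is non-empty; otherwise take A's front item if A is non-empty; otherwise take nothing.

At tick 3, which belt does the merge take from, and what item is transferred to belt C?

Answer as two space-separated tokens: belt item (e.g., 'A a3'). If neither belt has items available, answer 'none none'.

Answer: A spool

Derivation:
Tick 1: prefer A, take mast from A; A=[spool,tile,urn] B=[grate,peg,beam,shaft,tube,clip] C=[mast]
Tick 2: prefer B, take grate from B; A=[spool,tile,urn] B=[peg,beam,shaft,tube,clip] C=[mast,grate]
Tick 3: prefer A, take spool from A; A=[tile,urn] B=[peg,beam,shaft,tube,clip] C=[mast,grate,spool]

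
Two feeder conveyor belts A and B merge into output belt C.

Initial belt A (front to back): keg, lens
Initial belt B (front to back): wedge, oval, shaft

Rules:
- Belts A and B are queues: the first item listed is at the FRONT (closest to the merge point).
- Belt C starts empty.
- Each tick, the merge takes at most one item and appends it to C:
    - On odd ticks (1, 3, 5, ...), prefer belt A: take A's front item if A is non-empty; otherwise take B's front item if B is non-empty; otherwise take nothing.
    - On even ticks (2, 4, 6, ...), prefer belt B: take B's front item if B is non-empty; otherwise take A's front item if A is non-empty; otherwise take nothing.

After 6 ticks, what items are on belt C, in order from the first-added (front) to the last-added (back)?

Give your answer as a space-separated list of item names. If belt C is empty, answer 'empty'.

Answer: keg wedge lens oval shaft

Derivation:
Tick 1: prefer A, take keg from A; A=[lens] B=[wedge,oval,shaft] C=[keg]
Tick 2: prefer B, take wedge from B; A=[lens] B=[oval,shaft] C=[keg,wedge]
Tick 3: prefer A, take lens from A; A=[-] B=[oval,shaft] C=[keg,wedge,lens]
Tick 4: prefer B, take oval from B; A=[-] B=[shaft] C=[keg,wedge,lens,oval]
Tick 5: prefer A, take shaft from B; A=[-] B=[-] C=[keg,wedge,lens,oval,shaft]
Tick 6: prefer B, both empty, nothing taken; A=[-] B=[-] C=[keg,wedge,lens,oval,shaft]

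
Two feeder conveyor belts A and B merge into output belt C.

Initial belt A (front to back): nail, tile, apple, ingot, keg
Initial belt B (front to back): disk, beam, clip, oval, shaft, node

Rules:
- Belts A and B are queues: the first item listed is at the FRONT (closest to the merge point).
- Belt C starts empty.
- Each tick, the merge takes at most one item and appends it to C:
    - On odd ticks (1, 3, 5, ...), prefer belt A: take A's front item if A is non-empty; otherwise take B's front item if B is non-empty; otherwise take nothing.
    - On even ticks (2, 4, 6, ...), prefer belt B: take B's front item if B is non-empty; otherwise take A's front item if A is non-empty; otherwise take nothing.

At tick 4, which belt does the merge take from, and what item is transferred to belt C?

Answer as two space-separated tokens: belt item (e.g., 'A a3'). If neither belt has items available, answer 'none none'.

Tick 1: prefer A, take nail from A; A=[tile,apple,ingot,keg] B=[disk,beam,clip,oval,shaft,node] C=[nail]
Tick 2: prefer B, take disk from B; A=[tile,apple,ingot,keg] B=[beam,clip,oval,shaft,node] C=[nail,disk]
Tick 3: prefer A, take tile from A; A=[apple,ingot,keg] B=[beam,clip,oval,shaft,node] C=[nail,disk,tile]
Tick 4: prefer B, take beam from B; A=[apple,ingot,keg] B=[clip,oval,shaft,node] C=[nail,disk,tile,beam]

Answer: B beam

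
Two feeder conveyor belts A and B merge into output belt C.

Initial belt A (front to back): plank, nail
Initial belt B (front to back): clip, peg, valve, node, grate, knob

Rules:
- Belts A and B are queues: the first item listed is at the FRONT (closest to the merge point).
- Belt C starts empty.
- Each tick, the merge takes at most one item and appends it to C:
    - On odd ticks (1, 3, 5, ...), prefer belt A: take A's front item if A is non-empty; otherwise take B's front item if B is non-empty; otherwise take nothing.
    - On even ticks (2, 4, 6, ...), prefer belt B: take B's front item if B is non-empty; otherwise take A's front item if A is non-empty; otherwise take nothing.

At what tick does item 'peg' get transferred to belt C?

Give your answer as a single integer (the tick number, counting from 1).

Answer: 4

Derivation:
Tick 1: prefer A, take plank from A; A=[nail] B=[clip,peg,valve,node,grate,knob] C=[plank]
Tick 2: prefer B, take clip from B; A=[nail] B=[peg,valve,node,grate,knob] C=[plank,clip]
Tick 3: prefer A, take nail from A; A=[-] B=[peg,valve,node,grate,knob] C=[plank,clip,nail]
Tick 4: prefer B, take peg from B; A=[-] B=[valve,node,grate,knob] C=[plank,clip,nail,peg]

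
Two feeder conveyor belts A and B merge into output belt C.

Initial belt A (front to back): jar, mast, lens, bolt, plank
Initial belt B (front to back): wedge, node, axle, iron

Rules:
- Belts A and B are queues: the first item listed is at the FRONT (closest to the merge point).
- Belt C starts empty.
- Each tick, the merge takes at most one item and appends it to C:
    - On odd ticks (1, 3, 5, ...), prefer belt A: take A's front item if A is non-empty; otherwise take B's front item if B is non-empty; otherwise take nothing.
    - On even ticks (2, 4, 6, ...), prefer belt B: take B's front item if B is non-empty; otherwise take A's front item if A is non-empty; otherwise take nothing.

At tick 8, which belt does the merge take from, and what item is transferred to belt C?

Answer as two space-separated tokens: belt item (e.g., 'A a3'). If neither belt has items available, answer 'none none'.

Tick 1: prefer A, take jar from A; A=[mast,lens,bolt,plank] B=[wedge,node,axle,iron] C=[jar]
Tick 2: prefer B, take wedge from B; A=[mast,lens,bolt,plank] B=[node,axle,iron] C=[jar,wedge]
Tick 3: prefer A, take mast from A; A=[lens,bolt,plank] B=[node,axle,iron] C=[jar,wedge,mast]
Tick 4: prefer B, take node from B; A=[lens,bolt,plank] B=[axle,iron] C=[jar,wedge,mast,node]
Tick 5: prefer A, take lens from A; A=[bolt,plank] B=[axle,iron] C=[jar,wedge,mast,node,lens]
Tick 6: prefer B, take axle from B; A=[bolt,plank] B=[iron] C=[jar,wedge,mast,node,lens,axle]
Tick 7: prefer A, take bolt from A; A=[plank] B=[iron] C=[jar,wedge,mast,node,lens,axle,bolt]
Tick 8: prefer B, take iron from B; A=[plank] B=[-] C=[jar,wedge,mast,node,lens,axle,bolt,iron]

Answer: B iron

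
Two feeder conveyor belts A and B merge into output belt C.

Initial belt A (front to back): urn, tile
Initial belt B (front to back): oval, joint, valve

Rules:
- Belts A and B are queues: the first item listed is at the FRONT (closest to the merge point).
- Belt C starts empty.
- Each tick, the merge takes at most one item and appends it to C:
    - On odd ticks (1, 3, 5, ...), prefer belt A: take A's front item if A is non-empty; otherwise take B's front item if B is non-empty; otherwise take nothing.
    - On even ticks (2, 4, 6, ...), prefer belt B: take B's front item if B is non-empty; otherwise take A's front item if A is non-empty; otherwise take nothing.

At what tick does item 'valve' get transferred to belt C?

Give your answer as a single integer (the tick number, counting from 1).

Tick 1: prefer A, take urn from A; A=[tile] B=[oval,joint,valve] C=[urn]
Tick 2: prefer B, take oval from B; A=[tile] B=[joint,valve] C=[urn,oval]
Tick 3: prefer A, take tile from A; A=[-] B=[joint,valve] C=[urn,oval,tile]
Tick 4: prefer B, take joint from B; A=[-] B=[valve] C=[urn,oval,tile,joint]
Tick 5: prefer A, take valve from B; A=[-] B=[-] C=[urn,oval,tile,joint,valve]

Answer: 5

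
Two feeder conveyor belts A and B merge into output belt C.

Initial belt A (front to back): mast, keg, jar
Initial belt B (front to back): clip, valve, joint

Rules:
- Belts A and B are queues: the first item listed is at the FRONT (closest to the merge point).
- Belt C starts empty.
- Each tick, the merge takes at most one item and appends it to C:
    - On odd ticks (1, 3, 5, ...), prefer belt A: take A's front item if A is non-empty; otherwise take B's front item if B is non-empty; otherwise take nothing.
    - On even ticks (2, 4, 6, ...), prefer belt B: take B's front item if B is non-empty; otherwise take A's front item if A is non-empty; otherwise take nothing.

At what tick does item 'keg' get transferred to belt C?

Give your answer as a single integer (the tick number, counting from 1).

Answer: 3

Derivation:
Tick 1: prefer A, take mast from A; A=[keg,jar] B=[clip,valve,joint] C=[mast]
Tick 2: prefer B, take clip from B; A=[keg,jar] B=[valve,joint] C=[mast,clip]
Tick 3: prefer A, take keg from A; A=[jar] B=[valve,joint] C=[mast,clip,keg]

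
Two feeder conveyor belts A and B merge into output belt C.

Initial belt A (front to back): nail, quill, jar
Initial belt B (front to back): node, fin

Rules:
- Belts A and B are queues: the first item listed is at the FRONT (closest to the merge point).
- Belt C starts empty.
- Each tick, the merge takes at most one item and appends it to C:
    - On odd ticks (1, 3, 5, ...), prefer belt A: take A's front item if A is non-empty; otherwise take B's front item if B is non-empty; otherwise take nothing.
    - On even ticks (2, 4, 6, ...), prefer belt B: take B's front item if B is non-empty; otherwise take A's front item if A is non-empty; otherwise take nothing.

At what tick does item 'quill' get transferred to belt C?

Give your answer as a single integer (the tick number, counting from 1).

Tick 1: prefer A, take nail from A; A=[quill,jar] B=[node,fin] C=[nail]
Tick 2: prefer B, take node from B; A=[quill,jar] B=[fin] C=[nail,node]
Tick 3: prefer A, take quill from A; A=[jar] B=[fin] C=[nail,node,quill]

Answer: 3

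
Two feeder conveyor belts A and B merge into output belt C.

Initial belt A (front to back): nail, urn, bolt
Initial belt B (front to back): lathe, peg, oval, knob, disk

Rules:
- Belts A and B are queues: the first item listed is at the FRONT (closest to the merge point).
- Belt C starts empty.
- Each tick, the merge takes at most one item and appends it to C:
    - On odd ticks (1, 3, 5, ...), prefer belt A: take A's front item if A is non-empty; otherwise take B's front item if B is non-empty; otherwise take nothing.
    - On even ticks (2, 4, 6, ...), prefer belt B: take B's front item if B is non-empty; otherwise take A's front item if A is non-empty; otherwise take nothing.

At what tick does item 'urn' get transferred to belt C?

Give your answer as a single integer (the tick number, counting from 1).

Tick 1: prefer A, take nail from A; A=[urn,bolt] B=[lathe,peg,oval,knob,disk] C=[nail]
Tick 2: prefer B, take lathe from B; A=[urn,bolt] B=[peg,oval,knob,disk] C=[nail,lathe]
Tick 3: prefer A, take urn from A; A=[bolt] B=[peg,oval,knob,disk] C=[nail,lathe,urn]

Answer: 3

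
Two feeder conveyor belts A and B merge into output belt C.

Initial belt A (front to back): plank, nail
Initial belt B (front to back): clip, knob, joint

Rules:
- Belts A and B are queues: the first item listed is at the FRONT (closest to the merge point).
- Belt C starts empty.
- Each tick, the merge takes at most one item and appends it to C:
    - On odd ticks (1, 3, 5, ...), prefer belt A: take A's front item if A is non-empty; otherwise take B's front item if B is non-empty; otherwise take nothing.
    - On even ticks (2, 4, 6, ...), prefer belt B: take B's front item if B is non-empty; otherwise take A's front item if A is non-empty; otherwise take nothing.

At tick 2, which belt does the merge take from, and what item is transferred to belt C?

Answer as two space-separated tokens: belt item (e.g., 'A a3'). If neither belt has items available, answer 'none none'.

Answer: B clip

Derivation:
Tick 1: prefer A, take plank from A; A=[nail] B=[clip,knob,joint] C=[plank]
Tick 2: prefer B, take clip from B; A=[nail] B=[knob,joint] C=[plank,clip]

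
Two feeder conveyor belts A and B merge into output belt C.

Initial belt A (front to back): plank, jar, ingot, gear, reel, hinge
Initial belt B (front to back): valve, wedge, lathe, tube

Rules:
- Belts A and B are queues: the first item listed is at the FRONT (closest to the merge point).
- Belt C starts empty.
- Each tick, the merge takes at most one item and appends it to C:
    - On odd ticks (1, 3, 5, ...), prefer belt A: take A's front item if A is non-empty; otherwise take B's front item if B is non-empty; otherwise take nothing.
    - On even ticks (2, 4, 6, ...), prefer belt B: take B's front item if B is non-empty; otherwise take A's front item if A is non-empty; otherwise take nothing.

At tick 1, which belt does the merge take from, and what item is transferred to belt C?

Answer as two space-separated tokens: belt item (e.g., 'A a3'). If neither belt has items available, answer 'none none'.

Tick 1: prefer A, take plank from A; A=[jar,ingot,gear,reel,hinge] B=[valve,wedge,lathe,tube] C=[plank]

Answer: A plank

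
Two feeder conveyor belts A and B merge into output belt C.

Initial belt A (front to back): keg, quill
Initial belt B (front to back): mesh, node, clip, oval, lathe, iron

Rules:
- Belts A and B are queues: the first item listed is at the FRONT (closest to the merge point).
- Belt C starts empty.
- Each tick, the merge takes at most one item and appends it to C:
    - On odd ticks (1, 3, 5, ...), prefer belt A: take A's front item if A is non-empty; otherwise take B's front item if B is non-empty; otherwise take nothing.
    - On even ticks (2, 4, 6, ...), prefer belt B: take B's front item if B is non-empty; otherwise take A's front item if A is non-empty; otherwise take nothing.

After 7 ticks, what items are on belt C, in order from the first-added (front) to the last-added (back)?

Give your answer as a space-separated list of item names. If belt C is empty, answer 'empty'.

Answer: keg mesh quill node clip oval lathe

Derivation:
Tick 1: prefer A, take keg from A; A=[quill] B=[mesh,node,clip,oval,lathe,iron] C=[keg]
Tick 2: prefer B, take mesh from B; A=[quill] B=[node,clip,oval,lathe,iron] C=[keg,mesh]
Tick 3: prefer A, take quill from A; A=[-] B=[node,clip,oval,lathe,iron] C=[keg,mesh,quill]
Tick 4: prefer B, take node from B; A=[-] B=[clip,oval,lathe,iron] C=[keg,mesh,quill,node]
Tick 5: prefer A, take clip from B; A=[-] B=[oval,lathe,iron] C=[keg,mesh,quill,node,clip]
Tick 6: prefer B, take oval from B; A=[-] B=[lathe,iron] C=[keg,mesh,quill,node,clip,oval]
Tick 7: prefer A, take lathe from B; A=[-] B=[iron] C=[keg,mesh,quill,node,clip,oval,lathe]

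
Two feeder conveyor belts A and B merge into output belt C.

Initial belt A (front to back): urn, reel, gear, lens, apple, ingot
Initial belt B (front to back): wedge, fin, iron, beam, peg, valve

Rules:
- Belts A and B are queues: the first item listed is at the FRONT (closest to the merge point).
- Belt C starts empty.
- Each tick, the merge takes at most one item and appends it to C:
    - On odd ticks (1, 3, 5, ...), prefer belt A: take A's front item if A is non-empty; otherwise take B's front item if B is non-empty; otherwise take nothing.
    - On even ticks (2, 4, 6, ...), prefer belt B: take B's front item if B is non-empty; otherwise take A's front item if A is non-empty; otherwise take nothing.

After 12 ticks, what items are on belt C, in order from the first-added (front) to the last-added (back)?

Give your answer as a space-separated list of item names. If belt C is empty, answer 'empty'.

Tick 1: prefer A, take urn from A; A=[reel,gear,lens,apple,ingot] B=[wedge,fin,iron,beam,peg,valve] C=[urn]
Tick 2: prefer B, take wedge from B; A=[reel,gear,lens,apple,ingot] B=[fin,iron,beam,peg,valve] C=[urn,wedge]
Tick 3: prefer A, take reel from A; A=[gear,lens,apple,ingot] B=[fin,iron,beam,peg,valve] C=[urn,wedge,reel]
Tick 4: prefer B, take fin from B; A=[gear,lens,apple,ingot] B=[iron,beam,peg,valve] C=[urn,wedge,reel,fin]
Tick 5: prefer A, take gear from A; A=[lens,apple,ingot] B=[iron,beam,peg,valve] C=[urn,wedge,reel,fin,gear]
Tick 6: prefer B, take iron from B; A=[lens,apple,ingot] B=[beam,peg,valve] C=[urn,wedge,reel,fin,gear,iron]
Tick 7: prefer A, take lens from A; A=[apple,ingot] B=[beam,peg,valve] C=[urn,wedge,reel,fin,gear,iron,lens]
Tick 8: prefer B, take beam from B; A=[apple,ingot] B=[peg,valve] C=[urn,wedge,reel,fin,gear,iron,lens,beam]
Tick 9: prefer A, take apple from A; A=[ingot] B=[peg,valve] C=[urn,wedge,reel,fin,gear,iron,lens,beam,apple]
Tick 10: prefer B, take peg from B; A=[ingot] B=[valve] C=[urn,wedge,reel,fin,gear,iron,lens,beam,apple,peg]
Tick 11: prefer A, take ingot from A; A=[-] B=[valve] C=[urn,wedge,reel,fin,gear,iron,lens,beam,apple,peg,ingot]
Tick 12: prefer B, take valve from B; A=[-] B=[-] C=[urn,wedge,reel,fin,gear,iron,lens,beam,apple,peg,ingot,valve]

Answer: urn wedge reel fin gear iron lens beam apple peg ingot valve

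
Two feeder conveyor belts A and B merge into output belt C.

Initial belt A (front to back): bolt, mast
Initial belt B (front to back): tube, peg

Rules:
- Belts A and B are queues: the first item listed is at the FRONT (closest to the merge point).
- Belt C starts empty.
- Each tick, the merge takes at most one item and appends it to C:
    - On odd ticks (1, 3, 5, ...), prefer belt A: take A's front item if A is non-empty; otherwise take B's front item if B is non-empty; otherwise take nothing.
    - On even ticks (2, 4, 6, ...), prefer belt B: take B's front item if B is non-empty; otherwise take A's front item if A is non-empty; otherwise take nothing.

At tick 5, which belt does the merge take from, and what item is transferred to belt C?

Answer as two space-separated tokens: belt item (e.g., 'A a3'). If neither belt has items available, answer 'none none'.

Tick 1: prefer A, take bolt from A; A=[mast] B=[tube,peg] C=[bolt]
Tick 2: prefer B, take tube from B; A=[mast] B=[peg] C=[bolt,tube]
Tick 3: prefer A, take mast from A; A=[-] B=[peg] C=[bolt,tube,mast]
Tick 4: prefer B, take peg from B; A=[-] B=[-] C=[bolt,tube,mast,peg]
Tick 5: prefer A, both empty, nothing taken; A=[-] B=[-] C=[bolt,tube,mast,peg]

Answer: none none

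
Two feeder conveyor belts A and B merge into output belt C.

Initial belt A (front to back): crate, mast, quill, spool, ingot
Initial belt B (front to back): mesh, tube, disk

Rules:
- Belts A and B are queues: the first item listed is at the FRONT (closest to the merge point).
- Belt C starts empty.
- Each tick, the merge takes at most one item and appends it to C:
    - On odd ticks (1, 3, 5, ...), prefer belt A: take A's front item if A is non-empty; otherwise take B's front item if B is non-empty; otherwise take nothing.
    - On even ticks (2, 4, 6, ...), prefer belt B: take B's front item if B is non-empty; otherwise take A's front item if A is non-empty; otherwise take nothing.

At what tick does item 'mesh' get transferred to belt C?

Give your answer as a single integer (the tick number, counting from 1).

Tick 1: prefer A, take crate from A; A=[mast,quill,spool,ingot] B=[mesh,tube,disk] C=[crate]
Tick 2: prefer B, take mesh from B; A=[mast,quill,spool,ingot] B=[tube,disk] C=[crate,mesh]

Answer: 2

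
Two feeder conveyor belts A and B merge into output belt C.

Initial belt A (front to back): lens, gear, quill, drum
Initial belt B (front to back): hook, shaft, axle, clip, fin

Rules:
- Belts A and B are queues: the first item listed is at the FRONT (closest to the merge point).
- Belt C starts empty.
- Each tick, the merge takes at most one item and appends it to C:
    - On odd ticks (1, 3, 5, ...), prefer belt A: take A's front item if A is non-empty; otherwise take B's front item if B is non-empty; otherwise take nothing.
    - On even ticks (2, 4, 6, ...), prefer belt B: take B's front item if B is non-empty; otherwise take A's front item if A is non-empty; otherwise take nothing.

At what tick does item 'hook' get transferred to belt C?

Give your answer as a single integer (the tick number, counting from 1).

Tick 1: prefer A, take lens from A; A=[gear,quill,drum] B=[hook,shaft,axle,clip,fin] C=[lens]
Tick 2: prefer B, take hook from B; A=[gear,quill,drum] B=[shaft,axle,clip,fin] C=[lens,hook]

Answer: 2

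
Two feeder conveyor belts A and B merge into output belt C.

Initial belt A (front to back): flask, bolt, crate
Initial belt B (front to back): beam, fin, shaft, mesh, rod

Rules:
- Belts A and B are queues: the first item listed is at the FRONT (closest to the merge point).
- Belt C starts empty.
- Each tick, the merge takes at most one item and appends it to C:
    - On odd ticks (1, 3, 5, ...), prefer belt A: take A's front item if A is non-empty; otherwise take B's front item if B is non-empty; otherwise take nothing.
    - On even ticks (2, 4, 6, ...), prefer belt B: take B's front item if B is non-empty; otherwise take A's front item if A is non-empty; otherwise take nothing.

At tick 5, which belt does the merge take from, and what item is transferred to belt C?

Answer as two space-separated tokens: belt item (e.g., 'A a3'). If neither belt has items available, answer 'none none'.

Answer: A crate

Derivation:
Tick 1: prefer A, take flask from A; A=[bolt,crate] B=[beam,fin,shaft,mesh,rod] C=[flask]
Tick 2: prefer B, take beam from B; A=[bolt,crate] B=[fin,shaft,mesh,rod] C=[flask,beam]
Tick 3: prefer A, take bolt from A; A=[crate] B=[fin,shaft,mesh,rod] C=[flask,beam,bolt]
Tick 4: prefer B, take fin from B; A=[crate] B=[shaft,mesh,rod] C=[flask,beam,bolt,fin]
Tick 5: prefer A, take crate from A; A=[-] B=[shaft,mesh,rod] C=[flask,beam,bolt,fin,crate]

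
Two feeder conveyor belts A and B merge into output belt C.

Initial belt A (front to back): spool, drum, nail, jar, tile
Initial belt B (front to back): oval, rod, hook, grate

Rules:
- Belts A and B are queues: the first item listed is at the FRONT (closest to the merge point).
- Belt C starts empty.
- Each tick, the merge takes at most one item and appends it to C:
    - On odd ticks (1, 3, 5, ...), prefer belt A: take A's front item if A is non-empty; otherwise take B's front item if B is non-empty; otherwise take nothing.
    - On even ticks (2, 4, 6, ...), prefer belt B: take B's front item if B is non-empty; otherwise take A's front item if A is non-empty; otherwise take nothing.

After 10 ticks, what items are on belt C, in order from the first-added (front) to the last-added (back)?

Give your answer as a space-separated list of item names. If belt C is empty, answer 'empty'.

Tick 1: prefer A, take spool from A; A=[drum,nail,jar,tile] B=[oval,rod,hook,grate] C=[spool]
Tick 2: prefer B, take oval from B; A=[drum,nail,jar,tile] B=[rod,hook,grate] C=[spool,oval]
Tick 3: prefer A, take drum from A; A=[nail,jar,tile] B=[rod,hook,grate] C=[spool,oval,drum]
Tick 4: prefer B, take rod from B; A=[nail,jar,tile] B=[hook,grate] C=[spool,oval,drum,rod]
Tick 5: prefer A, take nail from A; A=[jar,tile] B=[hook,grate] C=[spool,oval,drum,rod,nail]
Tick 6: prefer B, take hook from B; A=[jar,tile] B=[grate] C=[spool,oval,drum,rod,nail,hook]
Tick 7: prefer A, take jar from A; A=[tile] B=[grate] C=[spool,oval,drum,rod,nail,hook,jar]
Tick 8: prefer B, take grate from B; A=[tile] B=[-] C=[spool,oval,drum,rod,nail,hook,jar,grate]
Tick 9: prefer A, take tile from A; A=[-] B=[-] C=[spool,oval,drum,rod,nail,hook,jar,grate,tile]
Tick 10: prefer B, both empty, nothing taken; A=[-] B=[-] C=[spool,oval,drum,rod,nail,hook,jar,grate,tile]

Answer: spool oval drum rod nail hook jar grate tile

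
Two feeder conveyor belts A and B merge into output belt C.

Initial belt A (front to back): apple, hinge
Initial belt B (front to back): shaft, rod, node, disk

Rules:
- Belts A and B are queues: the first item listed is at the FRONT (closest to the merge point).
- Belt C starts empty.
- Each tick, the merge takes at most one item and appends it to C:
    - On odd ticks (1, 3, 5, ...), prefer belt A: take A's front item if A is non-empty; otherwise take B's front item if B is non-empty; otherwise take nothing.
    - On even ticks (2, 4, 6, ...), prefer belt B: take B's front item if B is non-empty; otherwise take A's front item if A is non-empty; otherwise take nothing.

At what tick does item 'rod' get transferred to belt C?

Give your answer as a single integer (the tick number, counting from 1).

Tick 1: prefer A, take apple from A; A=[hinge] B=[shaft,rod,node,disk] C=[apple]
Tick 2: prefer B, take shaft from B; A=[hinge] B=[rod,node,disk] C=[apple,shaft]
Tick 3: prefer A, take hinge from A; A=[-] B=[rod,node,disk] C=[apple,shaft,hinge]
Tick 4: prefer B, take rod from B; A=[-] B=[node,disk] C=[apple,shaft,hinge,rod]

Answer: 4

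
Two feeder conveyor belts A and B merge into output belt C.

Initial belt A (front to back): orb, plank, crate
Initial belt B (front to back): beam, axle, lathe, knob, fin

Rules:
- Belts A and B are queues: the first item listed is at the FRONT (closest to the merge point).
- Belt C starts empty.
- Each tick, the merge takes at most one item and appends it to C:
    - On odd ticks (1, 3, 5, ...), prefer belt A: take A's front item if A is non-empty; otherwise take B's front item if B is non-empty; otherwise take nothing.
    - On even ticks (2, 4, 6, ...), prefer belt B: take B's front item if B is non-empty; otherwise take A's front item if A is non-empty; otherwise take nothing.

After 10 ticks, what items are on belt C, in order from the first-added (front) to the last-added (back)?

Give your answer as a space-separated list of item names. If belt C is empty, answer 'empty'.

Answer: orb beam plank axle crate lathe knob fin

Derivation:
Tick 1: prefer A, take orb from A; A=[plank,crate] B=[beam,axle,lathe,knob,fin] C=[orb]
Tick 2: prefer B, take beam from B; A=[plank,crate] B=[axle,lathe,knob,fin] C=[orb,beam]
Tick 3: prefer A, take plank from A; A=[crate] B=[axle,lathe,knob,fin] C=[orb,beam,plank]
Tick 4: prefer B, take axle from B; A=[crate] B=[lathe,knob,fin] C=[orb,beam,plank,axle]
Tick 5: prefer A, take crate from A; A=[-] B=[lathe,knob,fin] C=[orb,beam,plank,axle,crate]
Tick 6: prefer B, take lathe from B; A=[-] B=[knob,fin] C=[orb,beam,plank,axle,crate,lathe]
Tick 7: prefer A, take knob from B; A=[-] B=[fin] C=[orb,beam,plank,axle,crate,lathe,knob]
Tick 8: prefer B, take fin from B; A=[-] B=[-] C=[orb,beam,plank,axle,crate,lathe,knob,fin]
Tick 9: prefer A, both empty, nothing taken; A=[-] B=[-] C=[orb,beam,plank,axle,crate,lathe,knob,fin]
Tick 10: prefer B, both empty, nothing taken; A=[-] B=[-] C=[orb,beam,plank,axle,crate,lathe,knob,fin]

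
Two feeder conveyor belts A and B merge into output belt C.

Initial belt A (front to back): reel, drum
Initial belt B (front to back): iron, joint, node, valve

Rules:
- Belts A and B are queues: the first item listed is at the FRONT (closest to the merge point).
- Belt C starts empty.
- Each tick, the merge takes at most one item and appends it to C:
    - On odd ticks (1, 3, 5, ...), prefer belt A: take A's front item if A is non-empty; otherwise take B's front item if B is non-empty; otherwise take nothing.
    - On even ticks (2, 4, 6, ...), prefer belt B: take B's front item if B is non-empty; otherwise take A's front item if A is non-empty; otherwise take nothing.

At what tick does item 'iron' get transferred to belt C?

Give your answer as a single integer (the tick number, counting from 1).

Answer: 2

Derivation:
Tick 1: prefer A, take reel from A; A=[drum] B=[iron,joint,node,valve] C=[reel]
Tick 2: prefer B, take iron from B; A=[drum] B=[joint,node,valve] C=[reel,iron]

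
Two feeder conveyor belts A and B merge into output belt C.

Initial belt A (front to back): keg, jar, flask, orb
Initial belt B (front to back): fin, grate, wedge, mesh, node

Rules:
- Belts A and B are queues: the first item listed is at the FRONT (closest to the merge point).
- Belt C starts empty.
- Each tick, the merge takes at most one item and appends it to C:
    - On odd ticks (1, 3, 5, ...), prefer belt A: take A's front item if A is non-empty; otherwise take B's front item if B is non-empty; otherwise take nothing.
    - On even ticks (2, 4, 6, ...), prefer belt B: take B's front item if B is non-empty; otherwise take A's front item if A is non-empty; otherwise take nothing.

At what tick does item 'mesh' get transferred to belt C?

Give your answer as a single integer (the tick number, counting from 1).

Answer: 8

Derivation:
Tick 1: prefer A, take keg from A; A=[jar,flask,orb] B=[fin,grate,wedge,mesh,node] C=[keg]
Tick 2: prefer B, take fin from B; A=[jar,flask,orb] B=[grate,wedge,mesh,node] C=[keg,fin]
Tick 3: prefer A, take jar from A; A=[flask,orb] B=[grate,wedge,mesh,node] C=[keg,fin,jar]
Tick 4: prefer B, take grate from B; A=[flask,orb] B=[wedge,mesh,node] C=[keg,fin,jar,grate]
Tick 5: prefer A, take flask from A; A=[orb] B=[wedge,mesh,node] C=[keg,fin,jar,grate,flask]
Tick 6: prefer B, take wedge from B; A=[orb] B=[mesh,node] C=[keg,fin,jar,grate,flask,wedge]
Tick 7: prefer A, take orb from A; A=[-] B=[mesh,node] C=[keg,fin,jar,grate,flask,wedge,orb]
Tick 8: prefer B, take mesh from B; A=[-] B=[node] C=[keg,fin,jar,grate,flask,wedge,orb,mesh]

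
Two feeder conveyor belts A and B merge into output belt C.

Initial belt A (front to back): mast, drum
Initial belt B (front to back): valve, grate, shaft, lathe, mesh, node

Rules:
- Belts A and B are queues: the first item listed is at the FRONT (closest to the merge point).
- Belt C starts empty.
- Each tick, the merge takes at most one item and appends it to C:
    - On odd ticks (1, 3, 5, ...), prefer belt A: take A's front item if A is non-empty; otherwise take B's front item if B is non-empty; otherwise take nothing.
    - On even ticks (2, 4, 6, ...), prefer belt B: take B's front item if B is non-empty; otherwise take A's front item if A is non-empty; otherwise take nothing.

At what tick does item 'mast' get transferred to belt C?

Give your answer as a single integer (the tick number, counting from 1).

Tick 1: prefer A, take mast from A; A=[drum] B=[valve,grate,shaft,lathe,mesh,node] C=[mast]

Answer: 1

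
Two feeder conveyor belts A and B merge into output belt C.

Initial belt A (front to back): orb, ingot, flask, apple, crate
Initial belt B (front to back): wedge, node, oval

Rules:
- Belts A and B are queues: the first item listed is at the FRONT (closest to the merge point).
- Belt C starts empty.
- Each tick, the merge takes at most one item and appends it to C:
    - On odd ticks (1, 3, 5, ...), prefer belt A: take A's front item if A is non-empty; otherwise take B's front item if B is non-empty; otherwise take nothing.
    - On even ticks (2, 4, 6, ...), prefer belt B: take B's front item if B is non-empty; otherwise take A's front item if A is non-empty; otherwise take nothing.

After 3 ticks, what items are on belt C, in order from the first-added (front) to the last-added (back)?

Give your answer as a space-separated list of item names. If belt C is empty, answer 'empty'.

Tick 1: prefer A, take orb from A; A=[ingot,flask,apple,crate] B=[wedge,node,oval] C=[orb]
Tick 2: prefer B, take wedge from B; A=[ingot,flask,apple,crate] B=[node,oval] C=[orb,wedge]
Tick 3: prefer A, take ingot from A; A=[flask,apple,crate] B=[node,oval] C=[orb,wedge,ingot]

Answer: orb wedge ingot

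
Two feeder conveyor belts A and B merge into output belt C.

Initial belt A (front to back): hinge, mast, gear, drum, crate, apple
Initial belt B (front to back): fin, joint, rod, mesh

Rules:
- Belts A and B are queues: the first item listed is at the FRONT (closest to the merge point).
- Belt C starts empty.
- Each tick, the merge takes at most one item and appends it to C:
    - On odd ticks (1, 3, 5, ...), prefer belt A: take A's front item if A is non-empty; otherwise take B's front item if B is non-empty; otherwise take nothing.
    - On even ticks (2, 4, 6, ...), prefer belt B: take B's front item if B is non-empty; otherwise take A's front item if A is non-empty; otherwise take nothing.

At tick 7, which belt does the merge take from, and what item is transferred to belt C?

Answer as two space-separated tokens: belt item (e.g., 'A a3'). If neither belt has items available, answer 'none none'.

Tick 1: prefer A, take hinge from A; A=[mast,gear,drum,crate,apple] B=[fin,joint,rod,mesh] C=[hinge]
Tick 2: prefer B, take fin from B; A=[mast,gear,drum,crate,apple] B=[joint,rod,mesh] C=[hinge,fin]
Tick 3: prefer A, take mast from A; A=[gear,drum,crate,apple] B=[joint,rod,mesh] C=[hinge,fin,mast]
Tick 4: prefer B, take joint from B; A=[gear,drum,crate,apple] B=[rod,mesh] C=[hinge,fin,mast,joint]
Tick 5: prefer A, take gear from A; A=[drum,crate,apple] B=[rod,mesh] C=[hinge,fin,mast,joint,gear]
Tick 6: prefer B, take rod from B; A=[drum,crate,apple] B=[mesh] C=[hinge,fin,mast,joint,gear,rod]
Tick 7: prefer A, take drum from A; A=[crate,apple] B=[mesh] C=[hinge,fin,mast,joint,gear,rod,drum]

Answer: A drum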